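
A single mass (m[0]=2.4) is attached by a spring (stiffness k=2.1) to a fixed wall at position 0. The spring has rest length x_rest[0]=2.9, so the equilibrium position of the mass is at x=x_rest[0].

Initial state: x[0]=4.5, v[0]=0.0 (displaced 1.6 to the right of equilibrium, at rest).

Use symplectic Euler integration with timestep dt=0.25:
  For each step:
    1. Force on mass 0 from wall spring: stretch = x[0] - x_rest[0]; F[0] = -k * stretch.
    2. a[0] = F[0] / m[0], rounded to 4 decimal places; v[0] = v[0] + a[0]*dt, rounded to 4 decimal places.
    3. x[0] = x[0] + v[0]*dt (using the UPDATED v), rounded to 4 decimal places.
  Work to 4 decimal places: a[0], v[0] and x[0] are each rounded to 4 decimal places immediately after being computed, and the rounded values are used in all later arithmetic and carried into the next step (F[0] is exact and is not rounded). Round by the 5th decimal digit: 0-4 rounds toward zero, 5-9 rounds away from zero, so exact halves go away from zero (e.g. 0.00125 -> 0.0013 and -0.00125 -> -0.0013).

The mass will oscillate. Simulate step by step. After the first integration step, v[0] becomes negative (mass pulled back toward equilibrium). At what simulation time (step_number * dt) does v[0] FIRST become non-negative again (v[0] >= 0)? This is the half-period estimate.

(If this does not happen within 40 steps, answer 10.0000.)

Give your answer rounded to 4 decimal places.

Answer: 3.5000

Derivation:
Step 0: x=[4.5000] v=[0.0000]
Step 1: x=[4.4125] v=[-0.3500]
Step 2: x=[4.2423] v=[-0.6809]
Step 3: x=[3.9987] v=[-0.9745]
Step 4: x=[3.6950] v=[-1.2149]
Step 5: x=[3.3478] v=[-1.3888]
Step 6: x=[2.9761] v=[-1.4868]
Step 7: x=[2.6002] v=[-1.5035]
Step 8: x=[2.2407] v=[-1.4379]
Step 9: x=[1.9173] v=[-1.2937]
Step 10: x=[1.6476] v=[-1.0787]
Step 11: x=[1.4464] v=[-0.8047]
Step 12: x=[1.3247] v=[-0.4867]
Step 13: x=[1.2892] v=[-0.1421]
Step 14: x=[1.3418] v=[0.2103]
First v>=0 after going negative at step 14, time=3.5000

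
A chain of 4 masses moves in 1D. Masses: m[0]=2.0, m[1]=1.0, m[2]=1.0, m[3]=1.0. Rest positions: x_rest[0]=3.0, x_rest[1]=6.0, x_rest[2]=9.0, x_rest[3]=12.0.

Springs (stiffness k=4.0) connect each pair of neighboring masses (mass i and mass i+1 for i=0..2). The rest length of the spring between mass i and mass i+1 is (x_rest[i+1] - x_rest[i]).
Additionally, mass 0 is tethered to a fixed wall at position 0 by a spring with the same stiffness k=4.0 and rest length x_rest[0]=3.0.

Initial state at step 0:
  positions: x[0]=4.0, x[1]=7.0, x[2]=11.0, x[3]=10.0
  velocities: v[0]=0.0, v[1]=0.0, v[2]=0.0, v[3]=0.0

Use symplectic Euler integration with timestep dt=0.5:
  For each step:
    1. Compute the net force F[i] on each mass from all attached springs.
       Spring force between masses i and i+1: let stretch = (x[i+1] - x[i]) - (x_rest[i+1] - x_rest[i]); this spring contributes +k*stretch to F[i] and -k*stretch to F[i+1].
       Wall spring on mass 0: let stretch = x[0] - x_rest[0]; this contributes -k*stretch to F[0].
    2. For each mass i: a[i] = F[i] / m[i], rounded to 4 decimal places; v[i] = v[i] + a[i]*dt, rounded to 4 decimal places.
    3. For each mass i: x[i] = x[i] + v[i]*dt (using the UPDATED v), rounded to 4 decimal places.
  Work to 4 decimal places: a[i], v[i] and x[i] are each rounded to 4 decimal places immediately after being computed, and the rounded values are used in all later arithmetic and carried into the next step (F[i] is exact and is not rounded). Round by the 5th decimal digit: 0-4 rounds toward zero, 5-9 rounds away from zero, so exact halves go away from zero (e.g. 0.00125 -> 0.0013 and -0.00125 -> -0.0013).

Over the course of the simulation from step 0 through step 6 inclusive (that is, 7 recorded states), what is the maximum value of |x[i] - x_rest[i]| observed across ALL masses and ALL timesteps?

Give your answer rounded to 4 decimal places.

Step 0: x=[4.0000 7.0000 11.0000 10.0000] v=[0.0000 0.0000 0.0000 0.0000]
Step 1: x=[3.5000 8.0000 6.0000 14.0000] v=[-1.0000 2.0000 -10.0000 8.0000]
Step 2: x=[3.5000 2.5000 11.0000 13.0000] v=[0.0000 -11.0000 10.0000 -2.0000]
Step 3: x=[1.2500 6.5000 9.5000 13.0000] v=[-4.5000 8.0000 -3.0000 0.0000]
Step 4: x=[1.0000 8.2500 8.5000 12.5000] v=[-0.5000 3.5000 -2.0000 -1.0000]
Step 5: x=[3.8750 3.0000 11.2500 11.0000] v=[5.7500 -10.5000 5.5000 -3.0000]
Step 6: x=[4.3750 6.8750 5.5000 12.7500] v=[1.0000 7.7500 -11.5000 3.5000]
Max displacement = 3.5000

Answer: 3.5000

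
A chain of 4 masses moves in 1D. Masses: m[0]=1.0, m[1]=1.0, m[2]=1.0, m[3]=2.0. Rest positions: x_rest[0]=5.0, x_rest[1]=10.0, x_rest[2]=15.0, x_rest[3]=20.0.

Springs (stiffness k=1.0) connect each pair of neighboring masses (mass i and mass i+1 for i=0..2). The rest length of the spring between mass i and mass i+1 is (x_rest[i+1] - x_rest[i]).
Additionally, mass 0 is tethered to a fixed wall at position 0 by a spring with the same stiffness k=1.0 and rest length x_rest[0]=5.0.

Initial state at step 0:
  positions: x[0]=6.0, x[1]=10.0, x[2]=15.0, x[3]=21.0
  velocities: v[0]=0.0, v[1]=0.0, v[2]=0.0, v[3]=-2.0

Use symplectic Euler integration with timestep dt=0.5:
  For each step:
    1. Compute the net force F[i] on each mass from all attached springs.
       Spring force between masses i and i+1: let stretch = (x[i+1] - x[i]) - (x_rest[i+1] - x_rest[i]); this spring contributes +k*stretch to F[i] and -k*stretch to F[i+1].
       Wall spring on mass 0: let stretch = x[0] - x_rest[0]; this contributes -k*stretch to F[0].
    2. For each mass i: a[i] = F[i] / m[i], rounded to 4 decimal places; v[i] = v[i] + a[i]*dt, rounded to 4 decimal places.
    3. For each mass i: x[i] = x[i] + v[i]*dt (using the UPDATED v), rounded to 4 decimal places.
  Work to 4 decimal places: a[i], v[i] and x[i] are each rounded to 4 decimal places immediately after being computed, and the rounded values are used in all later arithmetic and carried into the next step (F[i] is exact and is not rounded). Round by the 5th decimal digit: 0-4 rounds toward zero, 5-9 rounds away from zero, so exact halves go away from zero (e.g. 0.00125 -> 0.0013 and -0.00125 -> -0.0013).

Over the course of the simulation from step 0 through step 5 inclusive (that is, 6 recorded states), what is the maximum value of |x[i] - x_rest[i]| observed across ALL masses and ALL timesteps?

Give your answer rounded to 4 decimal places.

Step 0: x=[6.0000 10.0000 15.0000 21.0000] v=[0.0000 0.0000 0.0000 -2.0000]
Step 1: x=[5.5000 10.2500 15.2500 19.8750] v=[-1.0000 0.5000 0.5000 -2.2500]
Step 2: x=[4.8125 10.5625 15.4063 18.7969] v=[-1.3750 0.6250 0.3125 -2.1563]
Step 3: x=[4.3594 10.6485 15.1993 17.9199] v=[-0.9063 0.1719 -0.4141 -1.7540]
Step 4: x=[4.3887 10.2999 14.5347 17.3278] v=[0.0586 -0.6973 -1.3292 -1.1842]
Step 5: x=[4.7987 9.5322 13.5097 17.0116] v=[0.8199 -1.5355 -2.0501 -0.6325]
Max displacement = 2.9884

Answer: 2.9884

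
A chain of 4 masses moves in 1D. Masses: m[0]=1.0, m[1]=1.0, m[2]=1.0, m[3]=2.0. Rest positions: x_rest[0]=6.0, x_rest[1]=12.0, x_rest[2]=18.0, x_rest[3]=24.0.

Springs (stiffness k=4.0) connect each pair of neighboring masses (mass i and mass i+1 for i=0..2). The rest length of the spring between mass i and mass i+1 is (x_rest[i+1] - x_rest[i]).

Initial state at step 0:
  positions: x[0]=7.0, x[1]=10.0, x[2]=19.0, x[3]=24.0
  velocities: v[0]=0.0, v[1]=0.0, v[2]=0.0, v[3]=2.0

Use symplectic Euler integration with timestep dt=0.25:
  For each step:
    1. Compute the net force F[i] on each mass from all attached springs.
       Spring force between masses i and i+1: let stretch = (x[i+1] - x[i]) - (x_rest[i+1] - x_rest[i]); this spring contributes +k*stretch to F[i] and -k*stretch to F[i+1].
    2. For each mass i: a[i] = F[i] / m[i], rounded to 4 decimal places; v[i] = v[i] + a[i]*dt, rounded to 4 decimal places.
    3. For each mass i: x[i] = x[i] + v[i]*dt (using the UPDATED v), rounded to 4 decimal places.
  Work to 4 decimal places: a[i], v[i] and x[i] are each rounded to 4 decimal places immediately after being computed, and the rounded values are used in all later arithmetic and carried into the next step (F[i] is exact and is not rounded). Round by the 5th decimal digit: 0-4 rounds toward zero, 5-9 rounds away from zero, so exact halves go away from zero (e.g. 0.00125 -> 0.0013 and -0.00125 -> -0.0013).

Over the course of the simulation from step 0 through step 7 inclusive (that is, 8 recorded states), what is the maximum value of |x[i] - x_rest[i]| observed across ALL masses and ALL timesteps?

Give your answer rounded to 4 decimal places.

Step 0: x=[7.0000 10.0000 19.0000 24.0000] v=[0.0000 0.0000 0.0000 2.0000]
Step 1: x=[6.2500 11.5000 18.0000 24.6250] v=[-3.0000 6.0000 -4.0000 2.5000]
Step 2: x=[5.3125 13.3125 17.0313 25.1719] v=[-3.7500 7.2500 -3.8750 2.1875]
Step 3: x=[4.8750 14.0547 17.1680 25.4512] v=[-1.7500 2.9688 0.5468 1.1172]
Step 4: x=[5.2324 13.2803 18.5972 25.4451] v=[1.4297 -3.0976 5.7167 -0.0244]
Step 5: x=[6.1018 11.8232 20.4091 25.3330] v=[3.4776 -5.8286 7.2477 -0.4484]
Step 6: x=[6.9016 11.0822 21.3055 25.3554] v=[3.1990 -2.9641 3.5857 0.0897]
Step 7: x=[7.2465 11.8519 20.6586 25.6216] v=[1.3796 3.0786 -2.5877 1.0648]
Max displacement = 3.3055

Answer: 3.3055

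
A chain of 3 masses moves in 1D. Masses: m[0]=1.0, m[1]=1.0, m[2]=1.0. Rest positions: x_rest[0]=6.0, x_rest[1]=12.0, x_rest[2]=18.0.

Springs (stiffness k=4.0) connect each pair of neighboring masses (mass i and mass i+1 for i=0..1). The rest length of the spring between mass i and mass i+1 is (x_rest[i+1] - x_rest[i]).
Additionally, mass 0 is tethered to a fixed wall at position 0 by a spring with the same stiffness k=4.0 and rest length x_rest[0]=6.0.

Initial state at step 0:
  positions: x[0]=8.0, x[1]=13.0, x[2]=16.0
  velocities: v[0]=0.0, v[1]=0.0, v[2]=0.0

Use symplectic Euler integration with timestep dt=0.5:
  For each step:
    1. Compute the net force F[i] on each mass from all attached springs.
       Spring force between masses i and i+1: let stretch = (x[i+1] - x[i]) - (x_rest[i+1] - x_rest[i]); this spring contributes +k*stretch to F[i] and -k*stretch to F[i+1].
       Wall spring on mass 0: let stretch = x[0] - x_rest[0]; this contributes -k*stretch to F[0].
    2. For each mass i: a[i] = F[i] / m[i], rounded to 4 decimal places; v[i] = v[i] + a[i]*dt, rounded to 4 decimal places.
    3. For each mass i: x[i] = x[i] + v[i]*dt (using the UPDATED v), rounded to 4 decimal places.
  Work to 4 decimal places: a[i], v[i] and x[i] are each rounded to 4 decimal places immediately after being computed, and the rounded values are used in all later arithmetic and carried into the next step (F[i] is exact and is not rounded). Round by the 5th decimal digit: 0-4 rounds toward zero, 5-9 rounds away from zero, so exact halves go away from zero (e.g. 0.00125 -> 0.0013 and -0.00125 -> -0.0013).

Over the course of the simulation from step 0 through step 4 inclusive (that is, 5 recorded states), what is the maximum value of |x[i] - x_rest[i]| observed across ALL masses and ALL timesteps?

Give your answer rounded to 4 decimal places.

Answer: 3.0000

Derivation:
Step 0: x=[8.0000 13.0000 16.0000] v=[0.0000 0.0000 0.0000]
Step 1: x=[5.0000 11.0000 19.0000] v=[-6.0000 -4.0000 6.0000]
Step 2: x=[3.0000 11.0000 20.0000] v=[-4.0000 0.0000 2.0000]
Step 3: x=[6.0000 12.0000 18.0000] v=[6.0000 2.0000 -4.0000]
Step 4: x=[9.0000 13.0000 16.0000] v=[6.0000 2.0000 -4.0000]
Max displacement = 3.0000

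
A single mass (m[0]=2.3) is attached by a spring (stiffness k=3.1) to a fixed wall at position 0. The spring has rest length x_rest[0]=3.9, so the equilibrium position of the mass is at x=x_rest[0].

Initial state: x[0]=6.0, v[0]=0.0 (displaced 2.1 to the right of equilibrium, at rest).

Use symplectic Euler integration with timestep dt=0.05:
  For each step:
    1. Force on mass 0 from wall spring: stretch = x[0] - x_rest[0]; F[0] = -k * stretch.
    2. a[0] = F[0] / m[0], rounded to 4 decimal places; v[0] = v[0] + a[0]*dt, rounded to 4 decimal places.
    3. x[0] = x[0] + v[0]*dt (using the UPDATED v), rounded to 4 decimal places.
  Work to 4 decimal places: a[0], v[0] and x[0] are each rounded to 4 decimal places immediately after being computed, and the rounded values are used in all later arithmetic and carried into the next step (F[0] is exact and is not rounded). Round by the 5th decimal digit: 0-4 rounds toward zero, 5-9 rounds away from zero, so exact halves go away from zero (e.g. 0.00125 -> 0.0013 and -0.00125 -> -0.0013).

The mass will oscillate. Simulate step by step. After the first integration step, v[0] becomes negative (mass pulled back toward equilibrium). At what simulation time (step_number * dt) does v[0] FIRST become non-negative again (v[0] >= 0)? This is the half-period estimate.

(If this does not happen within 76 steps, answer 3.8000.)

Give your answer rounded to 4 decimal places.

Step 0: x=[6.0000] v=[0.0000]
Step 1: x=[5.9929] v=[-0.1415]
Step 2: x=[5.9788] v=[-0.2825]
Step 3: x=[5.9577] v=[-0.4226]
Step 4: x=[5.9296] v=[-0.5613]
Step 5: x=[5.8947] v=[-0.6981]
Step 6: x=[5.8531] v=[-0.8325]
Step 7: x=[5.8049] v=[-0.9641]
Step 8: x=[5.7503] v=[-1.0925]
Step 9: x=[5.6894] v=[-1.2172]
Step 10: x=[5.6225] v=[-1.3378]
Step 11: x=[5.5498] v=[-1.4539]
Step 12: x=[5.4715] v=[-1.5651]
Step 13: x=[5.3880] v=[-1.6710]
Step 14: x=[5.2994] v=[-1.7713]
Step 15: x=[5.2061] v=[-1.8656]
Step 16: x=[5.1084] v=[-1.9536]
Step 17: x=[5.0067] v=[-2.0350]
Step 18: x=[4.9012] v=[-2.1096]
Step 19: x=[4.7923] v=[-2.1771]
Step 20: x=[4.6804] v=[-2.2372]
Step 21: x=[4.5659] v=[-2.2898]
Step 22: x=[4.4492] v=[-2.3347]
Step 23: x=[4.3306] v=[-2.3717]
Step 24: x=[4.2106] v=[-2.4007]
Step 25: x=[4.0895] v=[-2.4216]
Step 26: x=[3.9678] v=[-2.4344]
Step 27: x=[3.8459] v=[-2.4390]
Step 28: x=[3.7241] v=[-2.4354]
Step 29: x=[3.6029] v=[-2.4235]
Step 30: x=[3.4827] v=[-2.4035]
Step 31: x=[3.3639] v=[-2.3754]
Step 32: x=[3.2469] v=[-2.3393]
Step 33: x=[3.1321] v=[-2.2953]
Step 34: x=[3.0199] v=[-2.2436]
Step 35: x=[2.9107] v=[-2.1843]
Step 36: x=[2.8048] v=[-2.1176]
Step 37: x=[2.7026] v=[-2.0438]
Step 38: x=[2.6044] v=[-1.9631]
Step 39: x=[2.5106] v=[-1.8758]
Step 40: x=[2.4215] v=[-1.7822]
Step 41: x=[2.3374] v=[-1.6826]
Step 42: x=[2.2585] v=[-1.5773]
Step 43: x=[2.1852] v=[-1.4667]
Step 44: x=[2.1176] v=[-1.3511]
Step 45: x=[2.0561] v=[-1.2310]
Step 46: x=[2.0008] v=[-1.1067]
Step 47: x=[1.9519] v=[-0.9787]
Step 48: x=[1.9095] v=[-0.8474]
Step 49: x=[1.8738] v=[-0.7133]
Step 50: x=[1.8450] v=[-0.5768]
Step 51: x=[1.8231] v=[-0.4383]
Step 52: x=[1.8082] v=[-0.2983]
Step 53: x=[1.8003] v=[-0.1573]
Step 54: x=[1.7995] v=[-0.0158]
Step 55: x=[1.8058] v=[0.1258]
First v>=0 after going negative at step 55, time=2.7500

Answer: 2.7500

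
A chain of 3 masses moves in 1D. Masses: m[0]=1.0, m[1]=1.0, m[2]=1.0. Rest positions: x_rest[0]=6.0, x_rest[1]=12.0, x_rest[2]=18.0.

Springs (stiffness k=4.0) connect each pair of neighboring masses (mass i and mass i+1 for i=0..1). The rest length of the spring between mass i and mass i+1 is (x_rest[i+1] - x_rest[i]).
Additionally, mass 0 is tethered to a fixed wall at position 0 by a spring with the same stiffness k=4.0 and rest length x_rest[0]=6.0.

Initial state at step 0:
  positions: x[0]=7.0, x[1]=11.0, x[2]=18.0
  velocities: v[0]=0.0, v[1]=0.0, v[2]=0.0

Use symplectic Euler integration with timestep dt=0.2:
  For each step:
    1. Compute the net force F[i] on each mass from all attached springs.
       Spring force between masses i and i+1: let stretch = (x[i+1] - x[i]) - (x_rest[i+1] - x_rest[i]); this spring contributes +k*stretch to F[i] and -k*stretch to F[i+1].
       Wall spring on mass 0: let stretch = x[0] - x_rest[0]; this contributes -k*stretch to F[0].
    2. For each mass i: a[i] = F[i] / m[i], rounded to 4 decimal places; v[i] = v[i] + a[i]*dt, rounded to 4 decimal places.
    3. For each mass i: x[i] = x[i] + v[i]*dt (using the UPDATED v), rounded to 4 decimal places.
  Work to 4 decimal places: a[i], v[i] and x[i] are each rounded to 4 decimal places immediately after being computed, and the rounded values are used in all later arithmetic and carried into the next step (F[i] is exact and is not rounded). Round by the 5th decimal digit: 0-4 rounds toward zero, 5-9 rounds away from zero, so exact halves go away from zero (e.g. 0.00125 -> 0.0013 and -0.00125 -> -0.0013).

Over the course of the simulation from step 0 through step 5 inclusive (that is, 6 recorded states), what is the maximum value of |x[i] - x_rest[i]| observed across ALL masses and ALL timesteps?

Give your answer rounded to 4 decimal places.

Answer: 1.0885

Derivation:
Step 0: x=[7.0000 11.0000 18.0000] v=[0.0000 0.0000 0.0000]
Step 1: x=[6.5200 11.4800 17.8400] v=[-2.4000 2.4000 -0.8000]
Step 2: x=[5.7904 12.1840 17.6224] v=[-3.6480 3.5200 -1.0880]
Step 3: x=[5.1573 12.7352 17.4947] v=[-3.1654 2.7558 -0.6387]
Step 4: x=[4.9115 12.8354 17.5654] v=[-1.2289 0.5011 0.3537]
Step 5: x=[5.1477 12.4246 17.8393] v=[1.1810 -2.0540 1.3697]
Max displacement = 1.0885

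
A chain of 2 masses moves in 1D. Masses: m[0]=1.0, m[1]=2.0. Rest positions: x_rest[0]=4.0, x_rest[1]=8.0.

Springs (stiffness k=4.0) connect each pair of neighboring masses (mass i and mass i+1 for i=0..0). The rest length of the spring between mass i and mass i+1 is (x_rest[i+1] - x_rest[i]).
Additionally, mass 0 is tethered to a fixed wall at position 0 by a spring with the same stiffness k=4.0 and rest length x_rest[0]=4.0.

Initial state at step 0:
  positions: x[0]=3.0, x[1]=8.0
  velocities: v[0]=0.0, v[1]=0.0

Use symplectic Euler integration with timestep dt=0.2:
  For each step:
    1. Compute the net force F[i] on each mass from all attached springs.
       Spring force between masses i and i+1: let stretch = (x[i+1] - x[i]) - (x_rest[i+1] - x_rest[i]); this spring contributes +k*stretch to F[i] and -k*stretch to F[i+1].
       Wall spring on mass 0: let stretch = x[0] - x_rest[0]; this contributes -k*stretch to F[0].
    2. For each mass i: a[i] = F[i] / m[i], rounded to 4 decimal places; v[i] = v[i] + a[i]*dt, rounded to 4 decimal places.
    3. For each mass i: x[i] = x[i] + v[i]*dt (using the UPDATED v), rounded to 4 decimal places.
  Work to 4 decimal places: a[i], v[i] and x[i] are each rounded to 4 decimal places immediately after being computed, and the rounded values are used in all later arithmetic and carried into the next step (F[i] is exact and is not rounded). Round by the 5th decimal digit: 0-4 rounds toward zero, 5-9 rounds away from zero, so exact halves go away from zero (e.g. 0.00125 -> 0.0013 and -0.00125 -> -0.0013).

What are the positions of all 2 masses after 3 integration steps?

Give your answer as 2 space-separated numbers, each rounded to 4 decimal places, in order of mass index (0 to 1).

Step 0: x=[3.0000 8.0000] v=[0.0000 0.0000]
Step 1: x=[3.3200 7.9200] v=[1.6000 -0.4000]
Step 2: x=[3.8448 7.7920] v=[2.6240 -0.6400]
Step 3: x=[4.3860 7.6682] v=[2.7059 -0.6189]

Answer: 4.3860 7.6682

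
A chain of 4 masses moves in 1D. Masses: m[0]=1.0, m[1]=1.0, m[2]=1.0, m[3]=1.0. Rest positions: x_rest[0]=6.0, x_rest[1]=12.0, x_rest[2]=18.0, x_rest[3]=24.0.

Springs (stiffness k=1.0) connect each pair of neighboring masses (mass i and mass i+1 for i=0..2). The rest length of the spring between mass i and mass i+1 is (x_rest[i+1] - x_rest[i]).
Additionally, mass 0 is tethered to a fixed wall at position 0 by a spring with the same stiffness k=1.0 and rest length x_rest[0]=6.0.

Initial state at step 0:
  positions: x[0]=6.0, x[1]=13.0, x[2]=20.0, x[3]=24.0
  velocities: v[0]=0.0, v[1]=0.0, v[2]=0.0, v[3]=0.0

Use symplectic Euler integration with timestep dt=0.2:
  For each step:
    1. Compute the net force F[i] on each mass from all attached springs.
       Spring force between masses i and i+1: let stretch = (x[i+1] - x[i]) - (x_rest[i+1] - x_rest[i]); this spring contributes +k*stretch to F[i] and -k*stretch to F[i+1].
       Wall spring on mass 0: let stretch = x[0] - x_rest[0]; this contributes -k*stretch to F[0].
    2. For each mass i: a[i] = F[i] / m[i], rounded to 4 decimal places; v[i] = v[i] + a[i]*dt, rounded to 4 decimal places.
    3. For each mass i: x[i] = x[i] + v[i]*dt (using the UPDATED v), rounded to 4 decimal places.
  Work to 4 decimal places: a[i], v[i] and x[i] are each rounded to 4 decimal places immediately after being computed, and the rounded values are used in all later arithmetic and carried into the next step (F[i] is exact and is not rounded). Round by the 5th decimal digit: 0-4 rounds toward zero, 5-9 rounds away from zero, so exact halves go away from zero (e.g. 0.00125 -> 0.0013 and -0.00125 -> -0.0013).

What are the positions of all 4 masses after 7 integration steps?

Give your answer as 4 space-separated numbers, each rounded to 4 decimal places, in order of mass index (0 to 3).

Answer: 6.7459 12.7148 17.9713 25.3921

Derivation:
Step 0: x=[6.0000 13.0000 20.0000 24.0000] v=[0.0000 0.0000 0.0000 0.0000]
Step 1: x=[6.0400 13.0000 19.8800 24.0800] v=[0.2000 0.0000 -0.6000 0.4000]
Step 2: x=[6.1168 12.9968 19.6528 24.2320] v=[0.3840 -0.0160 -1.1360 0.7600]
Step 3: x=[6.2241 12.9846 19.3425 24.4408] v=[0.5366 -0.0608 -1.5514 1.0442]
Step 4: x=[6.3529 12.9563 18.9818 24.6857] v=[0.6439 -0.1413 -1.8033 1.2245]
Step 5: x=[6.4917 12.9049 18.6083 24.9424] v=[0.6940 -0.2569 -1.8676 1.2837]
Step 6: x=[6.6274 12.8251 18.2600 25.1858] v=[0.6783 -0.3989 -1.7415 1.2169]
Step 7: x=[6.7459 12.7148 17.9713 25.3921] v=[0.5924 -0.5515 -1.4433 1.0317]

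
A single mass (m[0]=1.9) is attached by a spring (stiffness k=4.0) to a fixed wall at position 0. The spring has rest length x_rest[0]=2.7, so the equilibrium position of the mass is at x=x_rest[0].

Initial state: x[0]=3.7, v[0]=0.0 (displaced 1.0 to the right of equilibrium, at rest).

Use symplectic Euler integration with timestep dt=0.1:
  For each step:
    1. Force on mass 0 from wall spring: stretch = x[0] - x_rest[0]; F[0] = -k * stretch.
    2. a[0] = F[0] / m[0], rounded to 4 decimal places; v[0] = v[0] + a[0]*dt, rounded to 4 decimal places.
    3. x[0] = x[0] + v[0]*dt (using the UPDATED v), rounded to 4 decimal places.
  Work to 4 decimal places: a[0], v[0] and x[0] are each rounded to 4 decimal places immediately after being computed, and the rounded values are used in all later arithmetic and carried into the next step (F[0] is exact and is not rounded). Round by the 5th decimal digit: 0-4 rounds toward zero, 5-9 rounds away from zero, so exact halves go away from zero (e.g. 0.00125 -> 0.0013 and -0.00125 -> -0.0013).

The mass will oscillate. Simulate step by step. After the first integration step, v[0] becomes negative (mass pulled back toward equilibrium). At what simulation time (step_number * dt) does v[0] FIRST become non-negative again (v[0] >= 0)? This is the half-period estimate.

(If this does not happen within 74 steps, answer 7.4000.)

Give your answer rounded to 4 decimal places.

Answer: 2.2000

Derivation:
Step 0: x=[3.7000] v=[0.0000]
Step 1: x=[3.6790] v=[-0.2105]
Step 2: x=[3.6373] v=[-0.4166]
Step 3: x=[3.5759] v=[-0.6139]
Step 4: x=[3.4961] v=[-0.7983]
Step 5: x=[3.3995] v=[-0.9659]
Step 6: x=[3.2882] v=[-1.1132]
Step 7: x=[3.1645] v=[-1.2370]
Step 8: x=[3.0310] v=[-1.3348]
Step 9: x=[2.8906] v=[-1.4045]
Step 10: x=[2.7461] v=[-1.4446]
Step 11: x=[2.6007] v=[-1.4543]
Step 12: x=[2.4574] v=[-1.4334]
Step 13: x=[2.3192] v=[-1.3823]
Step 14: x=[2.1890] v=[-1.3021]
Step 15: x=[2.0696] v=[-1.1945]
Step 16: x=[1.9634] v=[-1.0618]
Step 17: x=[1.8727] v=[-0.9067]
Step 18: x=[1.7995] v=[-0.7325]
Step 19: x=[1.7452] v=[-0.5429]
Step 20: x=[1.7110] v=[-0.3419]
Step 21: x=[1.6976] v=[-0.1337]
Step 22: x=[1.7053] v=[0.0773]
First v>=0 after going negative at step 22, time=2.2000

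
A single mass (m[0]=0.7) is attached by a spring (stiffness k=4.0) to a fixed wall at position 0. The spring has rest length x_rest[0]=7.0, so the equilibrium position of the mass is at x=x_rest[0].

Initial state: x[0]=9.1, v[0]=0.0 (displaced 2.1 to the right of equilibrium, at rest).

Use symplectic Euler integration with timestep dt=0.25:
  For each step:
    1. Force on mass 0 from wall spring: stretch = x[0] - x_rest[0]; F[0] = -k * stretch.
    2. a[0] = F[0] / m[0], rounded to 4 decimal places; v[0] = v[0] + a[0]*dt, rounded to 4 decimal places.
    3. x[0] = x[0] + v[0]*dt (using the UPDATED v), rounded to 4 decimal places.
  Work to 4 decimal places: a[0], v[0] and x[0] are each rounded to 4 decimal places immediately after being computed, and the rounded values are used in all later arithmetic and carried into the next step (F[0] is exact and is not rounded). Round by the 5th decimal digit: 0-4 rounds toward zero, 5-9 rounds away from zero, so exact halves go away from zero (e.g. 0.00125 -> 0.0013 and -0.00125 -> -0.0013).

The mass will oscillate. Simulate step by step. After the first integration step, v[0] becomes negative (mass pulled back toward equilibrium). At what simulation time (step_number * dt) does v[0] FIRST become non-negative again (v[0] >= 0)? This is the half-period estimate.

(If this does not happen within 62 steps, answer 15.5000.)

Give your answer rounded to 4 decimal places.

Answer: 1.5000

Derivation:
Step 0: x=[9.1000] v=[0.0000]
Step 1: x=[8.3500] v=[-3.0000]
Step 2: x=[7.1179] v=[-4.9286]
Step 3: x=[5.8437] v=[-5.0970]
Step 4: x=[4.9824] v=[-3.4452]
Step 5: x=[4.8417] v=[-0.5629]
Step 6: x=[5.4718] v=[2.5204]
First v>=0 after going negative at step 6, time=1.5000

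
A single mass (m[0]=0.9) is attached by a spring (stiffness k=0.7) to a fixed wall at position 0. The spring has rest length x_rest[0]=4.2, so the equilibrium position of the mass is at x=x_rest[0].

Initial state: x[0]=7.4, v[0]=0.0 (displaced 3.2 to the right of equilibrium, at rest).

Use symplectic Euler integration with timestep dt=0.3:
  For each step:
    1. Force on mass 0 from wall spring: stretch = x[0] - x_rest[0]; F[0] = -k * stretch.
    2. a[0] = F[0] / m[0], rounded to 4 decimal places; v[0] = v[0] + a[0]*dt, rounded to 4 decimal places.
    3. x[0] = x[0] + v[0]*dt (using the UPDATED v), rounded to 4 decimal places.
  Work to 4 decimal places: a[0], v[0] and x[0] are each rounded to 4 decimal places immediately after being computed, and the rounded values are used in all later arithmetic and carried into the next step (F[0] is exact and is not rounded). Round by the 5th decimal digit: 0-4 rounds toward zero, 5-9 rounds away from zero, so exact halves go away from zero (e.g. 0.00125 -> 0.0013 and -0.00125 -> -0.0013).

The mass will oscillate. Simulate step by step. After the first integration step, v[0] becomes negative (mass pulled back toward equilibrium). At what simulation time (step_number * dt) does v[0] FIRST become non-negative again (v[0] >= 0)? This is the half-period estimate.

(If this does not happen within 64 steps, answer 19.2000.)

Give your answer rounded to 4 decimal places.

Answer: 3.6000

Derivation:
Step 0: x=[7.4000] v=[0.0000]
Step 1: x=[7.1760] v=[-0.7467]
Step 2: x=[6.7437] v=[-1.4411]
Step 3: x=[6.1333] v=[-2.0346]
Step 4: x=[5.3876] v=[-2.4857]
Step 5: x=[4.5588] v=[-2.7628]
Step 6: x=[3.7049] v=[-2.8465]
Step 7: x=[2.8856] v=[-2.7310]
Step 8: x=[2.1583] v=[-2.4243]
Step 9: x=[1.5739] v=[-1.9479]
Step 10: x=[1.1733] v=[-1.3352]
Step 11: x=[0.9846] v=[-0.6290]
Step 12: x=[1.0210] v=[0.1213]
First v>=0 after going negative at step 12, time=3.6000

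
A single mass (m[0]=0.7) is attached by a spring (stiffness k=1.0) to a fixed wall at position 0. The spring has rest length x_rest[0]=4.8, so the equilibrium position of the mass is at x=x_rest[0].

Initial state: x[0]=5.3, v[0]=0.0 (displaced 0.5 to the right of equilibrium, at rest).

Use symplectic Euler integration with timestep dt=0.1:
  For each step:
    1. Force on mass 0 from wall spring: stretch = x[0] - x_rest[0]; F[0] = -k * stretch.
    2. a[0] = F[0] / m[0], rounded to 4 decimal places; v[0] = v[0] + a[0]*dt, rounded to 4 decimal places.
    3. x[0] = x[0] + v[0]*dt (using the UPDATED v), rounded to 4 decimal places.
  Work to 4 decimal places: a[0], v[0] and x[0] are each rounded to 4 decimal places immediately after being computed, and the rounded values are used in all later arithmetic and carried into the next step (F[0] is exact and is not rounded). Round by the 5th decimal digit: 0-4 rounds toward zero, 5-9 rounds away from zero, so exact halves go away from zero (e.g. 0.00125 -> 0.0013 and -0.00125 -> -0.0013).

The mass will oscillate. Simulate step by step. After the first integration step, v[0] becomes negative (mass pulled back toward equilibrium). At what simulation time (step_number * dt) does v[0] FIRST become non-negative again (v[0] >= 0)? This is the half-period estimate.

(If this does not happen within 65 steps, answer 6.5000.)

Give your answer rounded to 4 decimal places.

Step 0: x=[5.3000] v=[0.0000]
Step 1: x=[5.2929] v=[-0.0714]
Step 2: x=[5.2787] v=[-0.1418]
Step 3: x=[5.2577] v=[-0.2102]
Step 4: x=[5.2301] v=[-0.2756]
Step 5: x=[5.1964] v=[-0.3370]
Step 6: x=[5.1570] v=[-0.3936]
Step 7: x=[5.1125] v=[-0.4446]
Step 8: x=[5.0636] v=[-0.4892]
Step 9: x=[5.0109] v=[-0.5269]
Step 10: x=[4.9552] v=[-0.5570]
Step 11: x=[4.8973] v=[-0.5792]
Step 12: x=[4.8380] v=[-0.5931]
Step 13: x=[4.7782] v=[-0.5985]
Step 14: x=[4.7187] v=[-0.5954]
Step 15: x=[4.6603] v=[-0.5838]
Step 16: x=[4.6039] v=[-0.5638]
Step 17: x=[4.5503] v=[-0.5358]
Step 18: x=[4.5003] v=[-0.5001]
Step 19: x=[4.4546] v=[-0.4573]
Step 20: x=[4.4138] v=[-0.4080]
Step 21: x=[4.3785] v=[-0.3528]
Step 22: x=[4.3492] v=[-0.2926]
Step 23: x=[4.3264] v=[-0.2282]
Step 24: x=[4.3104] v=[-0.1605]
Step 25: x=[4.3013] v=[-0.0906]
Step 26: x=[4.2994] v=[-0.0194]
Step 27: x=[4.3046] v=[0.0521]
First v>=0 after going negative at step 27, time=2.7000

Answer: 2.7000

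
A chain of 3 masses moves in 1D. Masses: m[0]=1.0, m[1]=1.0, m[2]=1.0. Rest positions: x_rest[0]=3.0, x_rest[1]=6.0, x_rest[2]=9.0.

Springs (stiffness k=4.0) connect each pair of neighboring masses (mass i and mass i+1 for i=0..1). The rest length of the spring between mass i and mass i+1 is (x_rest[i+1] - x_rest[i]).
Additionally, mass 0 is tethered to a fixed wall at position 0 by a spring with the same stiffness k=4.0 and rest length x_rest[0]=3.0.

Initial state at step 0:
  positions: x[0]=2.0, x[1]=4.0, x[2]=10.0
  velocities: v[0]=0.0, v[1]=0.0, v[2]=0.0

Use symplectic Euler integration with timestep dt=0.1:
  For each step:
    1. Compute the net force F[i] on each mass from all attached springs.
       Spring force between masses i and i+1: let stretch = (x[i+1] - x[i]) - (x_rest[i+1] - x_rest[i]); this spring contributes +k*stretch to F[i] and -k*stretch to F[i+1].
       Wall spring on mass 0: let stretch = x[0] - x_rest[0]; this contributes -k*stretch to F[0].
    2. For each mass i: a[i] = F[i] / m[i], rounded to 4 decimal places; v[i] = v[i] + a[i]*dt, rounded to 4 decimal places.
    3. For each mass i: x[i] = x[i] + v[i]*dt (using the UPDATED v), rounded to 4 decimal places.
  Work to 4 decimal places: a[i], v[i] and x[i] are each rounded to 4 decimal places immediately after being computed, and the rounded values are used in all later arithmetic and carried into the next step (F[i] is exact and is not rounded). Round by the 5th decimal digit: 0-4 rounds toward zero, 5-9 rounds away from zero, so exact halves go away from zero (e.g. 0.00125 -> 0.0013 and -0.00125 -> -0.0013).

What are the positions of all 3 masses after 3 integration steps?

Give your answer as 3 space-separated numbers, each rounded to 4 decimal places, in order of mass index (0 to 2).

Answer: 2.0308 4.8741 9.3349

Derivation:
Step 0: x=[2.0000 4.0000 10.0000] v=[0.0000 0.0000 0.0000]
Step 1: x=[2.0000 4.1600 9.8800] v=[0.0000 1.6000 -1.2000]
Step 2: x=[2.0064 4.4624 9.6512] v=[0.0640 3.0240 -2.2880]
Step 3: x=[2.0308 4.8741 9.3349] v=[0.2438 4.1171 -3.1635]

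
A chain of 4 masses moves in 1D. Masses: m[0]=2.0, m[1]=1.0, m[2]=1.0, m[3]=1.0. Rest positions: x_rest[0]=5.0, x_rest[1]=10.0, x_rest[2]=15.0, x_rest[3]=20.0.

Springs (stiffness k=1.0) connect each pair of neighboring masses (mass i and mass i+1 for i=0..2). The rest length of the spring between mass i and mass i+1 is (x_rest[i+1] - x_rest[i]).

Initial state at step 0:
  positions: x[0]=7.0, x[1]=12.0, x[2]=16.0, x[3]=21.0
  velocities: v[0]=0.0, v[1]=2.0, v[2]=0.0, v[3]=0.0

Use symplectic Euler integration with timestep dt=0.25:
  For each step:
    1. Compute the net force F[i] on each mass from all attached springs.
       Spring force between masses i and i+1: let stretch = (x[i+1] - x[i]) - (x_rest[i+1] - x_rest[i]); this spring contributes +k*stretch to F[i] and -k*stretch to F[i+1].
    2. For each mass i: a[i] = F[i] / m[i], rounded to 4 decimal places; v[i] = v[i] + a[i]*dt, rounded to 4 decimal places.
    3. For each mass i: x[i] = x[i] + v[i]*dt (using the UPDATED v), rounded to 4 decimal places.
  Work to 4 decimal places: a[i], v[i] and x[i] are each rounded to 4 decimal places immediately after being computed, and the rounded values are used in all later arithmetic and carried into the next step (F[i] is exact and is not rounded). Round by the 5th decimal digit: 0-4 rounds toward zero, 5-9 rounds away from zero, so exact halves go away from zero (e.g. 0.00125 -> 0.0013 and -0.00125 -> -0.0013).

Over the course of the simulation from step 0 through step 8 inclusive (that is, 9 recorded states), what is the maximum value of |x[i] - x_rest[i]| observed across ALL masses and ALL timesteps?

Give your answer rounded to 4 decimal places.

Answer: 2.9725

Derivation:
Step 0: x=[7.0000 12.0000 16.0000 21.0000] v=[0.0000 2.0000 0.0000 0.0000]
Step 1: x=[7.0000 12.4375 16.0625 21.0000] v=[0.0000 1.7500 0.2500 0.0000]
Step 2: x=[7.0137 12.7617 16.2070 21.0039] v=[0.0547 1.2969 0.5781 0.0156]
Step 3: x=[7.0508 12.9420 16.4360 21.0205] v=[0.1482 0.7212 0.9160 0.0664]
Step 4: x=[7.1157 12.9725 16.7332 21.0631] v=[0.2596 0.1219 1.1886 0.1703]
Step 5: x=[7.2074 12.8720 17.0659 21.1476] v=[0.3667 -0.4021 1.3309 0.3378]
Step 6: x=[7.3199 12.6796 17.3916 21.2895] v=[0.4498 -0.7698 1.3029 0.5674]
Step 7: x=[7.4436 12.4467 17.6665 21.5002] v=[0.4948 -0.9317 1.0994 0.8429]
Step 8: x=[7.5674 12.2273 17.8547 21.7838] v=[0.4952 -0.8775 0.7529 1.1345]
Max displacement = 2.9725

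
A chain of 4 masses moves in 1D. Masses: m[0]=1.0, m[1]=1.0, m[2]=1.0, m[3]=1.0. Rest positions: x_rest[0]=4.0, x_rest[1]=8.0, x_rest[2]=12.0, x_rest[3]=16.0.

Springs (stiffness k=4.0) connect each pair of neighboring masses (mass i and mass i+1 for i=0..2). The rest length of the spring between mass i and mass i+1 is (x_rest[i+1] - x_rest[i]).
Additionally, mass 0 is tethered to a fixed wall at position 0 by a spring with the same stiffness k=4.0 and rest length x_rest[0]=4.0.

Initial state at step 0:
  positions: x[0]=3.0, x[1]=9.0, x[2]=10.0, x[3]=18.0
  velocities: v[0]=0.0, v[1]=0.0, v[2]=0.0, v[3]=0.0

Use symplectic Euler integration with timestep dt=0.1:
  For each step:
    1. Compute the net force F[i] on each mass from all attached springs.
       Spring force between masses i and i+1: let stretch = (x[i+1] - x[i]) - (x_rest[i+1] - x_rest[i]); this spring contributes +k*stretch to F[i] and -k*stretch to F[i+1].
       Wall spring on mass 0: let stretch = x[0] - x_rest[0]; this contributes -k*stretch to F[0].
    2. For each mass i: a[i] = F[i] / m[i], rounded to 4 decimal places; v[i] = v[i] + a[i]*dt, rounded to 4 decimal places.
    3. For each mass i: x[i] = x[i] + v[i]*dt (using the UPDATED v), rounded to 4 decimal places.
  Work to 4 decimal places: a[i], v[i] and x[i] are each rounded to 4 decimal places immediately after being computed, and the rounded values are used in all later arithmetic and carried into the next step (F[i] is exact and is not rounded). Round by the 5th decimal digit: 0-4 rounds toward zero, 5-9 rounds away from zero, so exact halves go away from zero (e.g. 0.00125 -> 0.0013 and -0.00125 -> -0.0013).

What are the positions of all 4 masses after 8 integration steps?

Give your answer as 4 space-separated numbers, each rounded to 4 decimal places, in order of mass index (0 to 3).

Step 0: x=[3.0000 9.0000 10.0000 18.0000] v=[0.0000 0.0000 0.0000 0.0000]
Step 1: x=[3.1200 8.8000 10.2800 17.8400] v=[1.2000 -2.0000 2.8000 -1.6000]
Step 2: x=[3.3424 8.4320 10.8032 17.5376] v=[2.2240 -3.6800 5.2320 -3.0240]
Step 3: x=[3.6347 7.9553 11.5009 17.1258] v=[2.9229 -4.7674 6.9773 -4.1178]
Step 4: x=[3.9544 7.4476 12.2818 16.6490] v=[3.1973 -5.0774 7.8090 -4.7678]
Step 5: x=[4.2557 6.9935 13.0440 16.1575] v=[3.0128 -4.5410 7.6222 -4.9147]
Step 6: x=[4.4963 6.6719 13.6887 15.7015] v=[2.4056 -3.2159 6.4474 -4.5601]
Step 7: x=[4.6440 6.5440 14.1333 15.3250] v=[1.4773 -1.2794 4.4458 -3.7652]
Step 8: x=[4.6820 6.6436 14.3220 15.0608] v=[0.3797 0.9963 1.8868 -2.6419]

Answer: 4.6820 6.6436 14.3220 15.0608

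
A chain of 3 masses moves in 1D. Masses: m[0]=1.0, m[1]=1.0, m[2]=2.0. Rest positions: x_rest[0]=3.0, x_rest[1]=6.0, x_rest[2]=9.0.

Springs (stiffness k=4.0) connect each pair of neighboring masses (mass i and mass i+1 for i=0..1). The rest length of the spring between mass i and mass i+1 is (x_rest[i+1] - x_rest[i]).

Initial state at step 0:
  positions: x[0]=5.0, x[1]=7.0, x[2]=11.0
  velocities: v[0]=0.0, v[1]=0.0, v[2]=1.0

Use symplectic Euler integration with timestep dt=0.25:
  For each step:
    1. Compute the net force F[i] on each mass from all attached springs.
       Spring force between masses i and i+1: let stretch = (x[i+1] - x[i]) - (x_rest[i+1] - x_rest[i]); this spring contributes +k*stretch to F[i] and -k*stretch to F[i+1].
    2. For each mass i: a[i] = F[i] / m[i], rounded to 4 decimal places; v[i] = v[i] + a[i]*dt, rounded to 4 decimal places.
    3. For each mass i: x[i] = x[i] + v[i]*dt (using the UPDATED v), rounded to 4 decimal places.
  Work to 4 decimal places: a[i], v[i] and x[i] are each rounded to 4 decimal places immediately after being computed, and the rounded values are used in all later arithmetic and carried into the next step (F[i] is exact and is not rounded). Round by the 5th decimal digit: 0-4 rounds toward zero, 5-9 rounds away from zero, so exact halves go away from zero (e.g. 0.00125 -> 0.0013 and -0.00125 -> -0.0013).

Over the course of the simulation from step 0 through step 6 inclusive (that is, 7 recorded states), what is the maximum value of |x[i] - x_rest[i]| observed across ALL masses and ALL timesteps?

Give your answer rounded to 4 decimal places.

Answer: 2.7632

Derivation:
Step 0: x=[5.0000 7.0000 11.0000] v=[0.0000 0.0000 1.0000]
Step 1: x=[4.7500 7.5000 11.1250] v=[-1.0000 2.0000 0.5000]
Step 2: x=[4.4375 8.2188 11.1719] v=[-1.2500 2.8750 0.1875]
Step 3: x=[4.3203 8.7305 11.2247] v=[-0.4687 2.0468 0.2110]
Step 4: x=[4.5557 8.7632 11.3407] v=[0.9415 0.1308 0.4639]
Step 5: x=[5.0930 8.3884 11.5095] v=[2.1490 -1.4992 0.6752]
Step 6: x=[5.7041 7.9700 11.6632] v=[2.4444 -1.6735 0.6147]
Max displacement = 2.7632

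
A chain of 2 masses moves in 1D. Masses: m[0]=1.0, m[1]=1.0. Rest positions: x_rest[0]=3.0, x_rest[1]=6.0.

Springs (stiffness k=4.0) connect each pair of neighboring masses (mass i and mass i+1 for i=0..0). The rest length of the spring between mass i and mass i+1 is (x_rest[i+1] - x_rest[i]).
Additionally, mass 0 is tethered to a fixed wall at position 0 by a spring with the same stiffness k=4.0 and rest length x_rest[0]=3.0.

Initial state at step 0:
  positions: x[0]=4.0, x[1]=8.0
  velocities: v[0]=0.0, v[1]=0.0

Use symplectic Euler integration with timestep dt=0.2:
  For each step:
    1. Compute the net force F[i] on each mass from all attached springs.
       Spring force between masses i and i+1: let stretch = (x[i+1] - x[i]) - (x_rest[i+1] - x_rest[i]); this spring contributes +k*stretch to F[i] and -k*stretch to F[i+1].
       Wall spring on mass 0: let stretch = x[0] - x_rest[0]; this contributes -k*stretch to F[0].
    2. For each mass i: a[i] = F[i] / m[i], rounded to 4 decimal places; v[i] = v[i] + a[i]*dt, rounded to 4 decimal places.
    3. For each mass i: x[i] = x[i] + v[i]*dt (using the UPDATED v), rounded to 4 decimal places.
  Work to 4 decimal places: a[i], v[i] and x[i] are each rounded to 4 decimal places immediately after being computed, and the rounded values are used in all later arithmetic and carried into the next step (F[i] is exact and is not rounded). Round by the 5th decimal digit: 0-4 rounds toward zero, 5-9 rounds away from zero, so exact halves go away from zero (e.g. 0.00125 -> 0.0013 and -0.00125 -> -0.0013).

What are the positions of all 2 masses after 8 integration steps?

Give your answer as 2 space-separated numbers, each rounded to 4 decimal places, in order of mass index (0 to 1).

Answer: 2.2572 5.1119

Derivation:
Step 0: x=[4.0000 8.0000] v=[0.0000 0.0000]
Step 1: x=[4.0000 7.8400] v=[0.0000 -0.8000]
Step 2: x=[3.9744 7.5456] v=[-0.1280 -1.4720]
Step 3: x=[3.8843 7.1598] v=[-0.4506 -1.9290]
Step 4: x=[3.6968 6.7299] v=[-0.9376 -2.1494]
Step 5: x=[3.4031 6.2947] v=[-1.4686 -2.1759]
Step 6: x=[3.0275 5.8769] v=[-1.8778 -2.0892]
Step 7: x=[2.6234 5.4832] v=[-2.0203 -1.9687]
Step 8: x=[2.2572 5.1119] v=[-1.8312 -1.8565]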